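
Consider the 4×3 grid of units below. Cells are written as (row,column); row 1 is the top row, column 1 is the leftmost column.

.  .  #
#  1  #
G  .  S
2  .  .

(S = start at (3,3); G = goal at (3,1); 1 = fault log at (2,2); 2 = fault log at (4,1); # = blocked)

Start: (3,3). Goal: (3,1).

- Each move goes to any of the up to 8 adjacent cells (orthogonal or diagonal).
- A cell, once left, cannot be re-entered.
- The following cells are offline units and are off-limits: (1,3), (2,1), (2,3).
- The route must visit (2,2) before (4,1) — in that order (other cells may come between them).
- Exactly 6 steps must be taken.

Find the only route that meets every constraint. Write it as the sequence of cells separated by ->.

(3,3) -> (2,2) -> (3,2) -> (4,3) -> (4,2) -> (4,1) -> (3,1)

The waypoints must appear in the order (2,2), (4,1), with no cell reused.
Route from (3,3): up-left 1 to (2,2), down 1 to (3,2), down-right 1 to (4,3), left 2 to (4,1), up 1 to (3,1) — 6 moves in all.
Check: order respected (1 at step 1, 2 at step 5); 6 moves as required.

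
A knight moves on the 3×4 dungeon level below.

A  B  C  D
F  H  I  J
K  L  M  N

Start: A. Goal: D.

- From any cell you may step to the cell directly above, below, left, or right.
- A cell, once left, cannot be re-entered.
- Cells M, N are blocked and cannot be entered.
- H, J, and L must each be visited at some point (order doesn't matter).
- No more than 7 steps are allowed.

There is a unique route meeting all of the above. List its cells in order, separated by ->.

A -> F -> K -> L -> H -> I -> J -> D

Any route must reach H, J, and L and still end at D within 7 moves, so the order of the required stops is forced.
Route from A: 2× down (reaching K), right to L, up to H, 2× right (reaching J), up to D — 7 moves in all.
Check: all required cells visited; 7 ≤ 7 moves.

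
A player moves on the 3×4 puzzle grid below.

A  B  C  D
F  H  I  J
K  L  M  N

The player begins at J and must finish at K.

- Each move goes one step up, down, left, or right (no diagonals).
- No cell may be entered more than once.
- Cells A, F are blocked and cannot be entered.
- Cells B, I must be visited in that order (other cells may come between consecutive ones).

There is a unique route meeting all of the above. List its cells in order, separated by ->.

The waypoints must appear in the order B, I, with no cell reused.
Route from J: up 1 to D, left 2 to B, down 1 to H, right 1 to I, down 1 to M, left 2 to K — 8 moves in all.
Check: order respected (B at step 3, I at step 5).

J -> D -> C -> B -> H -> I -> M -> L -> K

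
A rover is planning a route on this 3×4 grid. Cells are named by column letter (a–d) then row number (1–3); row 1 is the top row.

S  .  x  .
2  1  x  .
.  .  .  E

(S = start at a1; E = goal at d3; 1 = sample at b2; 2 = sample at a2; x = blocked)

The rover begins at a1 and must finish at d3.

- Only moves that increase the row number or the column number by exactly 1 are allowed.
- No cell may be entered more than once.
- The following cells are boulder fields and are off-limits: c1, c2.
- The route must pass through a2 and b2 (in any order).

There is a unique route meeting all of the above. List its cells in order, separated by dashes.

Moves only go right or down, so the column and row indices never decrease.
Route from a1: down to a2, right to b2, down to b3, 2× right (reaching d3) — 5 moves in all.
Check: all required cells visited.

a1 - a2 - b2 - b3 - c3 - d3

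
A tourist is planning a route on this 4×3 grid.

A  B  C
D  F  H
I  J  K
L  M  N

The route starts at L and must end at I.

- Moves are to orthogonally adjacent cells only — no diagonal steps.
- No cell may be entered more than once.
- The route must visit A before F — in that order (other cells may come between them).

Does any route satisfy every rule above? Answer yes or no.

One route that works: L → M → N → K → H → C → B → A → D → F → J → I.

yes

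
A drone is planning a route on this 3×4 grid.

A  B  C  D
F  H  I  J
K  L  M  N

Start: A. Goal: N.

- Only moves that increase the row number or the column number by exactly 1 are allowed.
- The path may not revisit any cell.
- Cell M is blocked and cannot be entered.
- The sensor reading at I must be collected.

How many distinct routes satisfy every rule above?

A right/down-only route from A to N makes exactly 2 down-moves and 3 right-moves in some order.
With no other constraints that would be C(5,2) = 10 routes.
Split at I and multiply the segment counts (each segment already excludes blocked cells): A→I: 3; I→N: 1; product = 3.
That gives 3 routes.

3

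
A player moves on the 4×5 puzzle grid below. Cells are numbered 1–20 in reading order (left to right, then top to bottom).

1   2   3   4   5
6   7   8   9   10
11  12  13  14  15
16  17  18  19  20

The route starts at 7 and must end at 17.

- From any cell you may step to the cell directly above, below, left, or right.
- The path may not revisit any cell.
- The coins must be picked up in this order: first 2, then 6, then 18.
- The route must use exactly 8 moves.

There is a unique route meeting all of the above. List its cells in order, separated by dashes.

The waypoints must appear in the order 2, 6, 18, with no cell reused.
Route from 7: up to 2, left to 1, 2× down (reaching 11), 2× right (reaching 13), down to 18, left to 17 — 8 moves in all.
Check: order respected (2 at step 1, 6 at step 3, 18 at step 7); 8 moves as required.

7 - 2 - 1 - 6 - 11 - 12 - 13 - 18 - 17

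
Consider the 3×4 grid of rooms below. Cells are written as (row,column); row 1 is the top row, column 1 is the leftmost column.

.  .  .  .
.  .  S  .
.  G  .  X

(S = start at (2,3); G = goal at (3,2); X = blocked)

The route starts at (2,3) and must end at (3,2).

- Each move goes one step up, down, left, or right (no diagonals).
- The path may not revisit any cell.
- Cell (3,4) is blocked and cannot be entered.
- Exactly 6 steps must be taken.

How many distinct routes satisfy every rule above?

Need simple routes of exactly 6 moves from (2,3) to (3,2) (Manhattan distance 2, so 2 moves are spent on a detour and 2 undoing it).
Enumerating: (2,3) (1,3) (1,2) (2,2) (2,1) (3,1) (3,2) | (2,3) (1,3) (1,2) (1,1) (2,1) (3,1) (3,2) | (2,3) (1,3) (1,2) (1,1) (2,1) (2,2) (3,2) | (2,3) (2,2) (1,2) (1,1) (2,1) (3,1) (3,2) | (2,3) (2,4) (1,4) (1,3) (1,2) (2,2) (3,2).
That gives 5 routes.

5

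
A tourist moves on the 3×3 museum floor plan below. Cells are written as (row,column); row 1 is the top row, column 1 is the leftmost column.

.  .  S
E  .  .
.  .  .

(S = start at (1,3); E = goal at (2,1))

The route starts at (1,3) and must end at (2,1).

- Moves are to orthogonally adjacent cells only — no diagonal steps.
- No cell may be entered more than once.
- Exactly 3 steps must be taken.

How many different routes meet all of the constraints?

3

Need simple routes of exactly 3 moves from (1,3) to (2,1) (Manhattan distance 3, so 0 moves are spent on a detour and 0 undoing it).
Enumerating: (1,3) (2,3) (2,2) (2,1) | (1,3) (1,2) (2,2) (2,1) | (1,3) (1,2) (1,1) (2,1).
That gives 3 routes.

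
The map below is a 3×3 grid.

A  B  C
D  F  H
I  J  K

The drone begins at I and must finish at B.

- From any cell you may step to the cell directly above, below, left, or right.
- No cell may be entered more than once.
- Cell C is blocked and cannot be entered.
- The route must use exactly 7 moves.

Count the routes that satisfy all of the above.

Need simple routes of exactly 7 moves from I to B (Manhattan distance 3, so 2 moves are spent on a detour and 2 undoing it).
Enumerating: I J K H F D A B.
That gives 1 route.

1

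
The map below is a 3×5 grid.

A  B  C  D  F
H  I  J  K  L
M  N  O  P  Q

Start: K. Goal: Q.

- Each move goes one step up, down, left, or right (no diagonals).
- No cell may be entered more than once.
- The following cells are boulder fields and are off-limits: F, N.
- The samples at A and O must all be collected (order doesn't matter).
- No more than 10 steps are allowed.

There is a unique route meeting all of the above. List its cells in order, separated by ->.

The 10-move cap with required stops at A, O leaves no slack for detours.
Route from K: up 1 to D, left 3 to A, down 1 to H, right 2 to J, down 1 to O, right 2 to Q — 10 moves in all.
Check: all required cells visited; 10 ≤ 10 moves.

K -> D -> C -> B -> A -> H -> I -> J -> O -> P -> Q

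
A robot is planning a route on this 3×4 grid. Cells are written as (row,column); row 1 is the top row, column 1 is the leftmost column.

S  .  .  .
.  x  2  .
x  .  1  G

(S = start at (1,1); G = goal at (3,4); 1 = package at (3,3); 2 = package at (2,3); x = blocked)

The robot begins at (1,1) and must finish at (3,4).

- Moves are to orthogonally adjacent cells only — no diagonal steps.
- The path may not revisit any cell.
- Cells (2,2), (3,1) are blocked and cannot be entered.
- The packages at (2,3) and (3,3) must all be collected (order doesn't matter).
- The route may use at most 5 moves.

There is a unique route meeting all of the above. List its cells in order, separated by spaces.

(1,1) (1,2) (1,3) (2,3) (3,3) (3,4)

The budget equals the shortest possible length, so every move has to be on a shortest route through the required cells.
Route from (1,1): 2× right (reaching (1,3)), 2× down (reaching (3,3)), right to (3,4) — 5 moves in all.
Check: all required cells visited; 5 ≤ 5 moves.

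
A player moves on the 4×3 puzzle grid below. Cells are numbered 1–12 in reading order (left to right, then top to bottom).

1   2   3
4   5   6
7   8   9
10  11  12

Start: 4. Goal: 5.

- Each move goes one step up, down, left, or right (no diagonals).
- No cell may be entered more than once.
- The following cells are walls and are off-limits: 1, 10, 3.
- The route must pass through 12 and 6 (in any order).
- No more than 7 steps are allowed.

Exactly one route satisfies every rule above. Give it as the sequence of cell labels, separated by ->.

Any route must reach 12 and 6 and still end at 5 within 7 moves, so the order of the required stops is forced.
Route from 4: down 1 to 7, right 1 to 8, down 1 to 11, right 1 to 12, up 2 to 6, left 1 to 5 — 7 moves in all.
Check: all required cells visited; 7 ≤ 7 moves.

4 -> 7 -> 8 -> 11 -> 12 -> 9 -> 6 -> 5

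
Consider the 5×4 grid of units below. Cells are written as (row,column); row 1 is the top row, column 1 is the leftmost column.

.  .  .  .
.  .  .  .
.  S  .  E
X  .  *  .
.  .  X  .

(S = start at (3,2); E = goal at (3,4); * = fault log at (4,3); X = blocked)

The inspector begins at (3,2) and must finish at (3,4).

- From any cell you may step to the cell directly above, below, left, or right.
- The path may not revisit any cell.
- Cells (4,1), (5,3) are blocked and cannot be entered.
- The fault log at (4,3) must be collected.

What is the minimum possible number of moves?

Any route passes through (4,3) somewhere between (3,2) and (3,4). Summing Manhattan distances along the two legs ((3,2) → (4,3) → (3,4)) gives a lower bound of 2 + 2 = 4 moves.
A route of 4 moves achieves this: (3,2) → (4,2) → (4,3) → (3,3) → (3,4).
Since 4 matches the lower bound, it is optimal.

4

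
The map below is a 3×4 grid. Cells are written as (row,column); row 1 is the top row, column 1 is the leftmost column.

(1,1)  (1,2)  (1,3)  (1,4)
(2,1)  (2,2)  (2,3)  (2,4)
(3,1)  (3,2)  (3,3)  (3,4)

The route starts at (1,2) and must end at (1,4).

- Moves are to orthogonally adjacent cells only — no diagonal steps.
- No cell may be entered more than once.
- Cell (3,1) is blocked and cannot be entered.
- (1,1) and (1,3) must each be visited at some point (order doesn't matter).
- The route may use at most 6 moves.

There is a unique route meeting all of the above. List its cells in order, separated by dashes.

The 6-move cap with required stops at (1,1), (1,3) leaves no slack for detours.
Route from (1,2): left to (1,1), down to (2,1), 2× right (reaching (2,3)), up to (1,3), right to (1,4) — 6 moves in all.
Check: all required cells visited; 6 ≤ 6 moves.

(1,2) - (1,1) - (2,1) - (2,2) - (2,3) - (1,3) - (1,4)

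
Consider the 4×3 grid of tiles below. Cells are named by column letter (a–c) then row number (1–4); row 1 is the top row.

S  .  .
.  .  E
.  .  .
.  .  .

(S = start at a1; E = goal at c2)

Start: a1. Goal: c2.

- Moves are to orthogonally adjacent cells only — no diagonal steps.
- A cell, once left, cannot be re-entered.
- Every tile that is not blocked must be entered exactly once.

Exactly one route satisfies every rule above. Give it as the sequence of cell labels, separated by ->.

Need to visit all 12 open cells exactly once, starting at a1 and ending at c2.
Cell a4 has only two open neighbours (a3 and b4), so the path must pass straight through it: one of those is the cell it's entered from and the other is where it exits.
Route from a1: 3× down (reaching a4), 2× right (reaching c4), up to c3, left to b3, 2× up (reaching b1), right to c1, down to c2 — 11 moves in all.
Check: all 12 open cells covered.

a1 -> a2 -> a3 -> a4 -> b4 -> c4 -> c3 -> b3 -> b2 -> b1 -> c1 -> c2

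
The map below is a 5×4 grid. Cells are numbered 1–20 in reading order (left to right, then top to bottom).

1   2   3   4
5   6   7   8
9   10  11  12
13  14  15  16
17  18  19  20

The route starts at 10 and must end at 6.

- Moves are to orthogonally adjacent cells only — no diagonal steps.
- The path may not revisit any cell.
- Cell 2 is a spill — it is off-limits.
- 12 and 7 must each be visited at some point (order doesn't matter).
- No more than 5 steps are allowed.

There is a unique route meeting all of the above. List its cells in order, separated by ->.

10 -> 11 -> 12 -> 8 -> 7 -> 6

Any route must reach 12 and 7 and still end at 6 within 5 moves, so the order of the required stops is forced.
Route from 10: right 2 to 12, up 1 to 8, left 2 to 6 — 5 moves in all.
Check: all required cells visited; 5 ≤ 5 moves.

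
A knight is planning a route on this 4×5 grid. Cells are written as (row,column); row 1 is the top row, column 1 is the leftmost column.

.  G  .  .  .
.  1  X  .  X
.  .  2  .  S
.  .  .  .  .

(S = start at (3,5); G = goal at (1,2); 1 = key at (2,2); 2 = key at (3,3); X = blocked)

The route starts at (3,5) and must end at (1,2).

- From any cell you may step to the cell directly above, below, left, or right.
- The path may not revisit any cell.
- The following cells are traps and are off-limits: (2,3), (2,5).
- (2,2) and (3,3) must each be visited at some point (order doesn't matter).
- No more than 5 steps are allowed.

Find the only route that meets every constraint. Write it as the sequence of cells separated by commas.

Any route must reach (2,2) and (3,3) and still end at (1,2) within 5 moves, so the order of the required stops is forced.
Route from (3,5): 3× left (reaching (3,2)), 2× up (reaching (1,2)) — 5 moves in all.
Check: all required cells visited; 5 ≤ 5 moves.

(3,5), (3,4), (3,3), (3,2), (2,2), (1,2)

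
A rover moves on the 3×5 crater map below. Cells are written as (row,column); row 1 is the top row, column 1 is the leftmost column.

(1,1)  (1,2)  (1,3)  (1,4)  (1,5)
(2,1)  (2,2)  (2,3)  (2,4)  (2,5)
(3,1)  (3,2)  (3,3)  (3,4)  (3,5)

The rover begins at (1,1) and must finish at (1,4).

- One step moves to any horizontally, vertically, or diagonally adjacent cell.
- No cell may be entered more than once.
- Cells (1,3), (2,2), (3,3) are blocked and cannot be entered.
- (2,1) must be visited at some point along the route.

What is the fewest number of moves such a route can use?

4

Any route passes through (2,1) somewhere between (1,1) and (1,4). Summing Chebyshev distances along the two legs ((1,1) → (2,1) → (1,4)) gives a lower bound of 1 + 3 = 4 moves.
A route of 4 moves achieves this: (1,1) → (2,1) → (1,2) → (2,3) → (1,4).
Since 4 matches the lower bound, it is optimal.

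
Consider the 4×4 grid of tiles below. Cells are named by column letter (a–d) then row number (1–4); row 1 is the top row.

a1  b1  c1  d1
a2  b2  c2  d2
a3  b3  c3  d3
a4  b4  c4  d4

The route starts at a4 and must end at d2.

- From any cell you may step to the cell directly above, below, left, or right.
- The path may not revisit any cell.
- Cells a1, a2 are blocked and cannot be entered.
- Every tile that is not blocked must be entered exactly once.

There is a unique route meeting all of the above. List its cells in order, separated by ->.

a4 -> a3 -> b3 -> b4 -> c4 -> d4 -> d3 -> c3 -> c2 -> b2 -> b1 -> c1 -> d1 -> d2

Need to visit all 14 open cells exactly once, starting at a4 and ending at d2.
Cell d4 has only two open neighbours (d3 and c4), so the path must pass straight through it: one of those is the cell it's entered from and the other is where it exits.
Route from a4: up 1 to a3, right 1 to b3, down 1 to b4, right 2 to d4, up 1 to d3, left 1 to c3, up 1 to c2, left 1 to b2, up 1 to b1, right 2 to d1, down 1 to d2 — 13 moves in all.
Check: all 14 open cells covered.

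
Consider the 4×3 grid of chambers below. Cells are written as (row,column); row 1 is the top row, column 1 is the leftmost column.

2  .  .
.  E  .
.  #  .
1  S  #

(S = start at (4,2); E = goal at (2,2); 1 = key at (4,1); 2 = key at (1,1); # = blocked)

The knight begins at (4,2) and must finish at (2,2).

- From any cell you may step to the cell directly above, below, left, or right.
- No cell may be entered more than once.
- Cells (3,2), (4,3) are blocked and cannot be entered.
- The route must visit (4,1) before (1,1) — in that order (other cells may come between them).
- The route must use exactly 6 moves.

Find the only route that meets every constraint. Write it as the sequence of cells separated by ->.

(4,2) -> (4,1) -> (3,1) -> (2,1) -> (1,1) -> (1,2) -> (2,2)

The waypoints must appear in the order (4,1), (1,1), with no cell reused.
Route from (4,2): left to (4,1), 3× up (reaching (1,1)), right to (1,2), down to (2,2) — 6 moves in all.
Check: order respected (1 at step 1, 2 at step 4); 6 moves as required.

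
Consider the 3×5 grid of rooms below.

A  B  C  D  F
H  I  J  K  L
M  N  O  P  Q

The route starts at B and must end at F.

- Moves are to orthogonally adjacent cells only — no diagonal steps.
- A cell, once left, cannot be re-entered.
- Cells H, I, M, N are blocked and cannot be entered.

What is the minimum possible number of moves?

3

The Manhattan distance from B to F is |1−1| + |2−5| = 3, so at least 3 moves are needed.
A route of 3 moves achieves this: B → C → D → F.
Since 3 matches the lower bound, it is optimal.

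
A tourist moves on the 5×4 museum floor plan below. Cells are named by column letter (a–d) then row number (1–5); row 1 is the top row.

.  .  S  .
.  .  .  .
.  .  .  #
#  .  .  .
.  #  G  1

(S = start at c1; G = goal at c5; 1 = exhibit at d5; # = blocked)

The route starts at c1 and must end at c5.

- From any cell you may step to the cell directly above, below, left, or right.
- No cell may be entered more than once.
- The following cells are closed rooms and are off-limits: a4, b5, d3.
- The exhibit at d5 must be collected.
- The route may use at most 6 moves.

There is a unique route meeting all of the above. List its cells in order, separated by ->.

c1 -> c2 -> c3 -> c4 -> d4 -> d5 -> c5

Any route must reach d5 and still end at c5 within 6 moves, so the order of the required stops is forced.
Route from c1: 3× down (reaching c4), right to d4, down to d5, left to c5 — 6 moves in all.
Check: all required cells visited; 6 ≤ 6 moves.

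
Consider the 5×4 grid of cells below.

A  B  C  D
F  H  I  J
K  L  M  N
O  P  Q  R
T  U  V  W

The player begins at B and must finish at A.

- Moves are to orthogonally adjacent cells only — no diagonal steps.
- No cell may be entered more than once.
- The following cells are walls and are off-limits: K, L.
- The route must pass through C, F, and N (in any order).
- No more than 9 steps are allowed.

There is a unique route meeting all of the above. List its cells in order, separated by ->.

B -> C -> D -> J -> N -> M -> I -> H -> F -> A

Any route must reach C, F, and N and still end at A within 9 moves, so the order of the required stops is forced.
Route from B: 2× right (reaching D), 2× down (reaching N), left to M, up to I, 2× left (reaching F), up to A — 9 moves in all.
Check: all required cells visited; 9 ≤ 9 moves.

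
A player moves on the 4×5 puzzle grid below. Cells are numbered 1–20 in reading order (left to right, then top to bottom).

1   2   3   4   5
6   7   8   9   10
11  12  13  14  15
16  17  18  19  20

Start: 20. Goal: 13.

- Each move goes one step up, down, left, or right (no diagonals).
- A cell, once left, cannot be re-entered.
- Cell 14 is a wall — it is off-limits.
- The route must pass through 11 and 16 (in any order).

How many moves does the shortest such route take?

7

Any route passes through 11 and 16 in some order between 20 and 13. Summing Manhattan distances along each leg and taking the cheapest ordering (20 → 16 → 11 → 13) gives a lower bound of 4 + 1 + 2 = 7 moves.
A route of 7 moves achieves this: 20 → 19 → 18 → 17 → 16 → 11 → 12 → 13.
Since 7 matches the lower bound, it is optimal.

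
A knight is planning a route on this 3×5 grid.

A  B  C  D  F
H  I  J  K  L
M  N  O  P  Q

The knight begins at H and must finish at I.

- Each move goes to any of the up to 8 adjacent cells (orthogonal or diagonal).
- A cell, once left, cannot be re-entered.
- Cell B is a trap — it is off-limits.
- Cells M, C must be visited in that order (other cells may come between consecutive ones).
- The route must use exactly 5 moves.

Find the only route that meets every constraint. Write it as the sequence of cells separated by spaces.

The waypoints must appear in the order M, C, with no cell reused.
Route from H: down 1 to M, right 1 to N, up-right 1 to J, up 1 to C, down-left 1 to I — 5 moves in all.
Check: order respected (M at step 1, C at step 4); 5 moves as required.

H M N J C I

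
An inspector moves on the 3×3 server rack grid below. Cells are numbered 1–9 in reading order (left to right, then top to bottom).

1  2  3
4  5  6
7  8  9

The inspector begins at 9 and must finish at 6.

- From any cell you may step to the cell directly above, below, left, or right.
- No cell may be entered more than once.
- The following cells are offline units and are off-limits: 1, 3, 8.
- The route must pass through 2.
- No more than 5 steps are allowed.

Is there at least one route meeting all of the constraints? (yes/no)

2 must be visited but has only one open neighbour (5), and it is neither the start nor the goal — the route would have to enter and leave through 5, re-entering it.

no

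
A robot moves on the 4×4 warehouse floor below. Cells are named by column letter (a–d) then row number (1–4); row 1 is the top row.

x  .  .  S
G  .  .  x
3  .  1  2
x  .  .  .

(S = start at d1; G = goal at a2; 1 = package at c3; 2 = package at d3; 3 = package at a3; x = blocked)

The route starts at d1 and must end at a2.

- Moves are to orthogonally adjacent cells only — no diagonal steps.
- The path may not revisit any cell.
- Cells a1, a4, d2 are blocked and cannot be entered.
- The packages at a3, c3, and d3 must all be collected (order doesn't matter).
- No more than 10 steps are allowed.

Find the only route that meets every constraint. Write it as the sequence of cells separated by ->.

d1 -> c1 -> c2 -> c3 -> d3 -> d4 -> c4 -> b4 -> b3 -> a3 -> a2

Any route must reach a3, c3, and d3 and still end at a2 within 10 moves, so the order of the required stops is forced.
Route from d1: left to c1, 2× down (reaching c3), right to d3, down to d4, 2× left (reaching b4), up to b3, left to a3, up to a2 — 10 moves in all.
Check: all required cells visited; 10 ≤ 10 moves.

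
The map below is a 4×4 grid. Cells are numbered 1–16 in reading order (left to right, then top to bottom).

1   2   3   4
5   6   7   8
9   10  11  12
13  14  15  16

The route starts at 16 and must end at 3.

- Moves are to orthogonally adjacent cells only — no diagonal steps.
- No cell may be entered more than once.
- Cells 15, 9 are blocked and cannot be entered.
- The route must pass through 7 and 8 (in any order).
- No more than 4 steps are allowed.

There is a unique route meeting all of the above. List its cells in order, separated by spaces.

16 12 8 7 3

Any route must reach 7 and 8 and still end at 3 within 4 moves, so the order of the required stops is forced.
Route from 16: up 2 to 8, left 1 to 7, up 1 to 3 — 4 moves in all.
Check: all required cells visited; 4 ≤ 4 moves.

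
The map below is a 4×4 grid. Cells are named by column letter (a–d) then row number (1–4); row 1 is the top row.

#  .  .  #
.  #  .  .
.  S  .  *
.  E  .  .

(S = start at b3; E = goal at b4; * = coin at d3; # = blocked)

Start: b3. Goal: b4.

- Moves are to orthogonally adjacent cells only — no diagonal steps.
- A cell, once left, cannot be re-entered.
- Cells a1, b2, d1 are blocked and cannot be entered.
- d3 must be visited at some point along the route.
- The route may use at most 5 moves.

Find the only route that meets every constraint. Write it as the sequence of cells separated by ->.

The 5-move cap with required stops at d3 leaves no slack for detours.
Route from b3: right 2 to d3, down 1 to d4, left 2 to b4 — 5 moves in all.
Check: all required cells visited; 5 ≤ 5 moves.

b3 -> c3 -> d3 -> d4 -> c4 -> b4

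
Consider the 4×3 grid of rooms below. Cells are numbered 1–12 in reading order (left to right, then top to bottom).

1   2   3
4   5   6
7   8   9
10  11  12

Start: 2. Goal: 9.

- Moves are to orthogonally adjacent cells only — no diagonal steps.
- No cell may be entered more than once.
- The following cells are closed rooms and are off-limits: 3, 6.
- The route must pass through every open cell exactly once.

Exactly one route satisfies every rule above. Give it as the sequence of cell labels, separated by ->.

2 -> 1 -> 4 -> 5 -> 8 -> 7 -> 10 -> 11 -> 12 -> 9

Need to visit all 10 open cells exactly once, starting at 2 and ending at 9.
Cell 12 has only two open neighbours (9 and 11), so the path must pass straight through it: one of those is the cell it's entered from and the other is where it exits.
Route from 2: left 1 to 1, down 1 to 4, right 1 to 5, down 1 to 8, left 1 to 7, down 1 to 10, right 2 to 12, up 1 to 9 — 9 moves in all.
Check: all 10 open cells covered.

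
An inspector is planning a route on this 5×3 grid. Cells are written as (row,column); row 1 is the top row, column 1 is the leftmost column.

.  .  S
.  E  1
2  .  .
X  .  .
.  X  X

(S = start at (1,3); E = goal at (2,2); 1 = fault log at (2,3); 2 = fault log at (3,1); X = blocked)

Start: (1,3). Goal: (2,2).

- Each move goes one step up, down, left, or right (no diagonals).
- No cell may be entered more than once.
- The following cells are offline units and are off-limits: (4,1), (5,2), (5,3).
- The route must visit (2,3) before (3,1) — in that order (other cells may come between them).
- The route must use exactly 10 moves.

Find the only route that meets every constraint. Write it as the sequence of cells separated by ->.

(1,3) -> (2,3) -> (3,3) -> (4,3) -> (4,2) -> (3,2) -> (3,1) -> (2,1) -> (1,1) -> (1,2) -> (2,2)

The waypoints must appear in the order (2,3), (3,1), with no cell reused.
Route from (1,3): 3× down (reaching (4,3)), left to (4,2), up to (3,2), left to (3,1), 2× up (reaching (1,1)), right to (1,2), down to (2,2) — 10 moves in all.
Check: order respected (1 at step 1, 2 at step 6); 10 moves as required.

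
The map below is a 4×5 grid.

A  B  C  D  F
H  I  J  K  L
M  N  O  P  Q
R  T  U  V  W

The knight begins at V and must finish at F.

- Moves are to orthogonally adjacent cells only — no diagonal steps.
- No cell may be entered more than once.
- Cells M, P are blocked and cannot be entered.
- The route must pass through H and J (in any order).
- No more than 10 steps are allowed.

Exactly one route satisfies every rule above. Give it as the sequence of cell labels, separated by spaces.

The 10-move cap with required stops at H, J leaves no slack for detours.
Route from V: left to U, 2× up (reaching J), 2× left (reaching H), up to A, 4× right (reaching F) — 10 moves in all.
Check: all required cells visited; 10 ≤ 10 moves.

V U O J I H A B C D F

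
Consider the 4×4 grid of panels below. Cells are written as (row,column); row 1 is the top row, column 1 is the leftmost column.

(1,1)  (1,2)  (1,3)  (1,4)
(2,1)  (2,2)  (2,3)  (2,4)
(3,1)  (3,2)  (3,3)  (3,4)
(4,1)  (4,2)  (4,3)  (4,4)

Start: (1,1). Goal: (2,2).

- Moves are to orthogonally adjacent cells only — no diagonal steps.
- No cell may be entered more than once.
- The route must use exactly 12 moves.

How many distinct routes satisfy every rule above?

50

Need simple routes of exactly 12 moves from (1,1) to (2,2) (Manhattan distance 2, so 5 moves are spent on a detour and 5 undoing it).
Branch systematically from the start, pruning whenever the remaining move budget drops below the Manhattan distance to (2,2) or differs from it in parity. Grouping the completions by first move — via (2,1): 25; via (1,2): 25 — and summing: 25 + 25 = 50.
That gives 50 routes.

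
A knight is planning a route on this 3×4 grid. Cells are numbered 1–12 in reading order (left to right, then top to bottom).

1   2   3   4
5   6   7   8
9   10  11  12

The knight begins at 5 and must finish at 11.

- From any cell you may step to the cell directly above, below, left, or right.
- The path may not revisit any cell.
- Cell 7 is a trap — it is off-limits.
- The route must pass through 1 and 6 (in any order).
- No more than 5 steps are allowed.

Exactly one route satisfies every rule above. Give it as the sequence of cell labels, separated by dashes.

The budget equals the shortest possible length, so every move has to be on a shortest route through the required cells.
Route from 5: up to 1, right to 2, 2× down (reaching 10), right to 11 — 5 moves in all.
Check: all required cells visited; 5 ≤ 5 moves.

5 - 1 - 2 - 6 - 10 - 11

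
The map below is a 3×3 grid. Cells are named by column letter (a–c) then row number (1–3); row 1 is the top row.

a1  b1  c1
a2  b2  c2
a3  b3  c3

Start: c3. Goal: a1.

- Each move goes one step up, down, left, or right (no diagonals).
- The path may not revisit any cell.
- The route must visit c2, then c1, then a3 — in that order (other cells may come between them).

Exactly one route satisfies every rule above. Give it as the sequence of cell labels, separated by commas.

c3, c2, c1, b1, b2, b3, a3, a2, a1

The waypoints must appear in the order c2, c1, a3, with no cell reused.
Route from c3: up 2 to c1, left 1 to b1, down 2 to b3, left 1 to a3, up 2 to a1 — 8 moves in all.
Check: order respected (c2 at step 1, c1 at step 2, a3 at step 6).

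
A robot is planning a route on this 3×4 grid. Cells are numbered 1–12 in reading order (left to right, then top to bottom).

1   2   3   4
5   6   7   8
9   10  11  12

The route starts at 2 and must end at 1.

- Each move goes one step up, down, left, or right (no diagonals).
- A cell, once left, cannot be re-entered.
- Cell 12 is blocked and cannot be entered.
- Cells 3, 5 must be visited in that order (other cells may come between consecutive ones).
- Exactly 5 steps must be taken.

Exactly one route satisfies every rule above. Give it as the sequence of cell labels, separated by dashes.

2 - 3 - 7 - 6 - 5 - 1

The waypoints must appear in the order 3, 5, with no cell reused.
Route from 2: right 1 to 3, down 1 to 7, left 2 to 5, up 1 to 1 — 5 moves in all.
Check: order respected (3 at step 1, 5 at step 4); 5 moves as required.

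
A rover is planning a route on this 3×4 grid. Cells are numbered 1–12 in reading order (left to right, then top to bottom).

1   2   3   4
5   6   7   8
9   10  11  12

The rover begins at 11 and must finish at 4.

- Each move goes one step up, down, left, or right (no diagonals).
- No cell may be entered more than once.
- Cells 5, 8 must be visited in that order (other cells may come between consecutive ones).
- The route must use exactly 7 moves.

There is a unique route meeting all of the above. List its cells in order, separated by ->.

11 -> 10 -> 9 -> 5 -> 6 -> 7 -> 8 -> 4

The waypoints must appear in the order 5, 8, with no cell reused.
Route from 11: left 2 to 9, up 1 to 5, right 3 to 8, up 1 to 4 — 7 moves in all.
Check: order respected (5 at step 3, 8 at step 6); 7 moves as required.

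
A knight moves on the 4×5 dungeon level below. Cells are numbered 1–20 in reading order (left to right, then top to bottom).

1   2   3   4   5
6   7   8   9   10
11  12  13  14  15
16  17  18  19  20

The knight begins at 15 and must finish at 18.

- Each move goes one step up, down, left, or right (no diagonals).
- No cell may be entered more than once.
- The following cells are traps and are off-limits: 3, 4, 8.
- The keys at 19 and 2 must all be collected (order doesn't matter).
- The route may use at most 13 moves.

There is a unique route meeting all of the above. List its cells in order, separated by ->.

The 13-move cap with required stops at 19, 2 leaves no slack for detours.
Route from 15: down 1 to 20, left 1 to 19, up 1 to 14, left 2 to 12, up 2 to 2, left 1 to 1, down 3 to 16, right 2 to 18 — 13 moves in all.
Check: all required cells visited; 13 ≤ 13 moves.

15 -> 20 -> 19 -> 14 -> 13 -> 12 -> 7 -> 2 -> 1 -> 6 -> 11 -> 16 -> 17 -> 18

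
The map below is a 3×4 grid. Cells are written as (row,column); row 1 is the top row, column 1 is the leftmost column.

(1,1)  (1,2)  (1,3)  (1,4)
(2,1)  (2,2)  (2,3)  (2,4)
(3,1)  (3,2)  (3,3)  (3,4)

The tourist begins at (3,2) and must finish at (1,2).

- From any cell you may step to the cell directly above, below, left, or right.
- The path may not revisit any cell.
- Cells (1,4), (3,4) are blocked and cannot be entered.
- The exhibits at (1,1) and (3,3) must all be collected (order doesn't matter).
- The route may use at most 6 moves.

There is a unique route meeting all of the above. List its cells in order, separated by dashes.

Any route must reach (1,1) and (3,3) and still end at (1,2) within 6 moves, so the order of the required stops is forced.
Route from (3,2): right 1 to (3,3), up 1 to (2,3), left 2 to (2,1), up 1 to (1,1), right 1 to (1,2) — 6 moves in all.
Check: all required cells visited; 6 ≤ 6 moves.

(3,2) - (3,3) - (2,3) - (2,2) - (2,1) - (1,1) - (1,2)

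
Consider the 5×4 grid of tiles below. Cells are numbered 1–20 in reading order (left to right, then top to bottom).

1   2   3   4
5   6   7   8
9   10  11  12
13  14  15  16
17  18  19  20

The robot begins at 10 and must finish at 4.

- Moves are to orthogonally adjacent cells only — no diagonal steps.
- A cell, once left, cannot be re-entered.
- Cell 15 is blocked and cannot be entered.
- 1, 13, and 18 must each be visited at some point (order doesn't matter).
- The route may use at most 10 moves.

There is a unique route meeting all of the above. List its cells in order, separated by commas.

10, 14, 18, 17, 13, 9, 5, 1, 2, 3, 4

The budget equals the shortest possible length, so every move has to be on a shortest route through the required cells.
Route from 10: down 2 to 18, left 1 to 17, up 4 to 1, right 3 to 4 — 10 moves in all.
Check: all required cells visited; 10 ≤ 10 moves.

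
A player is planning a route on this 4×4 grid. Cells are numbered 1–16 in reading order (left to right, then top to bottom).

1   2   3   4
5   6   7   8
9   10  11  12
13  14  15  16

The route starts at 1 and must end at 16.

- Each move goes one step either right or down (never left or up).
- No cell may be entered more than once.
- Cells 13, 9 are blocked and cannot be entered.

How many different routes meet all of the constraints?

A right/down-only route from 1 to 16 makes exactly 3 down-moves and 3 right-moves in some order.
With no other constraints that would be C(6,3) = 20 routes.
Subtract routes through each blocked cell (inclusion–exclusion for overlaps): − through 9: 4 − through 13: 1 + through 9&13: 1 → 16.
That gives 16 routes.

16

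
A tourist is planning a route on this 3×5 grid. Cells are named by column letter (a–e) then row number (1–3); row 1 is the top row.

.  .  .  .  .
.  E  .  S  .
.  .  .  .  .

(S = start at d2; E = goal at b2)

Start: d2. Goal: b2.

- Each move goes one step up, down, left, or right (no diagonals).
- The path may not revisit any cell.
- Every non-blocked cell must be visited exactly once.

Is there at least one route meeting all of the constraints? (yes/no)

One route that works: d2 → d1 → e1 → e2 → e3 → d3 → c3 → c2 → c1 → b1 → a1 → a2 → a3 → b3 → b2.

yes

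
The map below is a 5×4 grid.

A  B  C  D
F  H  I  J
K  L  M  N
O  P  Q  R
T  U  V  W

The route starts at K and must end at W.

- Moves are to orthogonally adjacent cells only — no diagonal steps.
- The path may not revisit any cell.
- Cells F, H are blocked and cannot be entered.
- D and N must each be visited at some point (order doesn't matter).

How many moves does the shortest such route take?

Any route passes through D and N in some order between K and W. Summing Manhattan distances along each leg and taking the cheapest ordering (K → N → D → W) gives a lower bound of 3 + 2 + 4 = 9 moves.
A route of 9 moves achieves this: K → L → M → I → C → D → J → N → R → W.
Since 9 matches the lower bound, it is optimal.

9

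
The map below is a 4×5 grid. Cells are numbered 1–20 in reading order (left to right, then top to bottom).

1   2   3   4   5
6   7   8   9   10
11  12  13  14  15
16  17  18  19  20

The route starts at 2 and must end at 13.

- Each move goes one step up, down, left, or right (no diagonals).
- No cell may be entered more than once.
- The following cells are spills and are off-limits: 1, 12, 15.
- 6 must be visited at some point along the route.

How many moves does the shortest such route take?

7

Any route passes through 6 somewhere between 2 and 13. Summing Manhattan distances along the two legs (2 → 6 → 13) gives a lower bound of 2 + 3 = 5 moves.
The shortest route satisfying every rule uses 7 moves: 2 → 7 → 6 → 11 → 16 → 17 → 18 → 13.
The no-revisit rule (legs can't share cells) pushes the minimum above the 5-move bound; an exhaustive check rules out every length from 5 to 6, leaving 7 as the minimum.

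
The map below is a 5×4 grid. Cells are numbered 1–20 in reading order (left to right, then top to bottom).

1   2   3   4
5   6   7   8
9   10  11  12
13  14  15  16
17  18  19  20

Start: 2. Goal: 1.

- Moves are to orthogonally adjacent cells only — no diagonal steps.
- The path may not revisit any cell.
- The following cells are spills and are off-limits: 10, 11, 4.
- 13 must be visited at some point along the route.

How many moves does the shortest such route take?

11

Any route passes through 13 somewhere between 2 and 1. Summing Manhattan distances along the two legs (2 → 13 → 1) gives a lower bound of 4 + 3 = 7 moves.
The shortest route satisfying every rule uses 11 moves: 2 → 6 → 7 → 8 → 12 → 16 → 15 → 14 → 13 → 9 → 5 → 1.
The bound of 7 isn't tight here; checking systematically, no route of length 7 through 10 satisfies every constraint (on a 4-connected grid the length of any start-to-goal walk has the same parity as the Manhattan bound, so only lengths 7, 9, 11, … need checking), so 11 is the minimum.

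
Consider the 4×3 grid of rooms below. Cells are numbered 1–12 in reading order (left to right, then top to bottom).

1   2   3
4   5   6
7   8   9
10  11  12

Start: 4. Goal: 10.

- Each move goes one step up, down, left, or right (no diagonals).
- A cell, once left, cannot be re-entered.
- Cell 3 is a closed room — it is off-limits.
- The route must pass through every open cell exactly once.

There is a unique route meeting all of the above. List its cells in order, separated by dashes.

4 - 1 - 2 - 5 - 6 - 9 - 12 - 11 - 8 - 7 - 10

Need to visit all 11 open cells exactly once, starting at 4 and ending at 10.
Cell 6 has only two open neighbours (9 and 5), so the path must pass straight through it: one of those is the cell it's entered from and the other is where it exits.
Route from 4: up to 1, right to 2, down to 5, right to 6, 2× down (reaching 12), left to 11, up to 8, left to 7, down to 10 — 10 moves in all.
Check: all 11 open cells covered.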